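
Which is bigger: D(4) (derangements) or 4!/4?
D(4) = (4-1)·[D(3) + D(2)] = 3·[2 + 1] = 9; 4!/4 = 24/4 = 6.
Final answer: D(4)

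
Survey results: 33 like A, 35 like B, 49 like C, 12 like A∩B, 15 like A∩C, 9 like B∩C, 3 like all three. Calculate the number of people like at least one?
|A∪B∪C| = 33+35+49-12-15-9+3 = 84.

Answer: 84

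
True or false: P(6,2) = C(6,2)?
False
P(6,2) = 30 but C(6,2) = 15; they differ by a factor of 2! = 2, so the statement does not hold.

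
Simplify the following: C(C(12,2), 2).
C(12,2) = 66, then C(66, 2) = 2,145.

Answer: 2,145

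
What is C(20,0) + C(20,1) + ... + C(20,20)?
1,048,576

Explanation: Sum of binomial coefficients = 2^20 = 1,048,576.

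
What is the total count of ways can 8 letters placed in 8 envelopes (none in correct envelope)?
14,833

Working:
Using D(n) = (n-1)[D(n-1) + D(n-2)]:
D(8) = (8-1) × [D(7) + D(6)]
      = 7 × [1854 + 265]
      = 7 × 2119
      = 14,833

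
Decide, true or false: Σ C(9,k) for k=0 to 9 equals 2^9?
True

Working:
Binomial theorem: Σ C(9,k) = (1+1)^9 = 2^9 = 512; RHS 2^9 = 512.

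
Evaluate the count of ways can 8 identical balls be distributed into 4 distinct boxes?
165

Solution: C(8+4-1, 4-1) = C(11, 3) = 165.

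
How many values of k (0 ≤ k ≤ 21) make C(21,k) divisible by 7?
Checking C(21,k) mod 7 for k = 0..21: divisible at k = 1, 2, 3, 4, 5, 6, 8, 9, 10, 11, 12, 13, 15, 16, 17, 18, 19, 20. That's 18 values.

Answer: 18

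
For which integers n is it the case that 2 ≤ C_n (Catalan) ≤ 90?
C_1=1; C_2=2; C_3=5; C_4=14; C_5=42; C_6=132. So valid n = 2, 3, 4, 5.
Final answer: 2, 3, 4, 5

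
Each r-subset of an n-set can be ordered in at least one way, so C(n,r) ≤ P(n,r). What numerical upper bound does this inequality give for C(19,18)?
P(19,18) = 19·18·17·16·15·14·13·12·11·10·9·8·7·6·5·4·3·2 = 121,645,100,408,832,000, so C(19,18) ≤ 121,645,100,408,832,000. (The bound is loose by a factor of 18! = 6,402,373,705,728,000: C(19,18) = 121,645,100,408,832,000/6,402,373,705,728,000 = 19.)
Final answer: 121,645,100,408,832,000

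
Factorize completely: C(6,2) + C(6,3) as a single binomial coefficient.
C(7,3)

By Pascal's identity: C(6,2) + C(6,3) = C(7,3) = 35.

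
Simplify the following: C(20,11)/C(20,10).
C(n,k+1)/C(n,k) = (n−k)/(k+1). Here (20−10)/(10+1) = 10/11 = 10/11.
Final answer: 10/11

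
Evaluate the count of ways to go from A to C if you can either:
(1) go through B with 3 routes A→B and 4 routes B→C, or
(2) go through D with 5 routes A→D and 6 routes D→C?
42

Explanation: Route via B: 3×4=12. Route via D: 5×6=30. Total: 42.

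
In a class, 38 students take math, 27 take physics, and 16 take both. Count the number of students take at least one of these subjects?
49

Solution: |A∪B| = |A|+|B|-|A∩B| = 38+27-16 = 49.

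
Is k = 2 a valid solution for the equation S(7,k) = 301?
S(7,2) = 2·S(6,2) + S(6,1) = 2·31 + 1 = 63, which does not equal 301.
Final answer: No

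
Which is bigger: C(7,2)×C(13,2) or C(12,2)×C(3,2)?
C(7,2)×C(13,2)

Reasoning: C(7,2)×C(13,2)=1,638, C(12,2)×C(3,2)=198.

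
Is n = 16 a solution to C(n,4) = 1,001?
C(16,4) = 16·15·14·13/4! = 43,680/24 = 1,820, which does not equal 1,001.

Answer: No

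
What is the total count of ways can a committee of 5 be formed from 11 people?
462

Explanation: C(11,5) = 11! / (5! × (11-5)!)
         = 11! / (5! × 6!)
         = 462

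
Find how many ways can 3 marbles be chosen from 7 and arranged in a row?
210
P(7,3) = 7!/(7-3)! = 210.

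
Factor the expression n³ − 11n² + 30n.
n(n − 5)(n − 6)

Explanation: n³ − 11n² + 30n = n(n² − 11n + 30) = n(n − 5)(n − 6).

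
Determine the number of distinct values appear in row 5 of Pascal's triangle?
3

Explanation: Row 5 has entries C(5,0)..C(5,5); by symmetry C(5,k)=C(5,5-k), giving 3 distinct values.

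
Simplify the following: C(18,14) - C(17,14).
2,380

Working:
C(18,14) - C(17,14) = C(17,13) = 2,380.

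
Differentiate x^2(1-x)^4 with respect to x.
2x^1(1-x)^4 - 4x^2(1-x)^3

Product rule: 2x^{1}(1-x)^{4} + x^2·(-4)(1-x)^{3}.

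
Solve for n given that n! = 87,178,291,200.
14

Reasoning: n! is strictly increasing. 12! = 479,001,600, 13! = 6,227,020,800, 14! = 87,178,291,200 ✓. So n = 14.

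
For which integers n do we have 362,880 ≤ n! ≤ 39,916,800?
n! is strictly increasing; 9! = 362,880 and 11! = 39,916,800, so valid n = 9, 10, 11.
Final answer: 9, 10, 11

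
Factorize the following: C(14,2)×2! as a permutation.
P(14,2)

Explanation: C(14,2)×2! = [14!/(2!(12)!)]×2! = 14!/(12)! = P(14,2) = 182.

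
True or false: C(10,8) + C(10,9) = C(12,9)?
Pascal's identity gives C(11,9) = 55, whereas C(12,9) = 220.

Answer: False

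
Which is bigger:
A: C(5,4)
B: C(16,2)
B
A=C(5,4)=5, B=C(16,2)=120.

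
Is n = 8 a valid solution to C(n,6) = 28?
Yes

C(8,6) = 8·7·6·5·4·3/6! = 20,160/720 = 28, which equals 28.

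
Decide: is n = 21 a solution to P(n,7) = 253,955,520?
No
P(21,7) = 21·20·19·18·17·16·15 = 586,051,200, which does not equal 253,955,520.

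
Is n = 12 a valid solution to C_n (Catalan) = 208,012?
Yes

C_12 = C(24,12)/(12+1) = 2,704,156/13 = 208,012, which equals 208,012.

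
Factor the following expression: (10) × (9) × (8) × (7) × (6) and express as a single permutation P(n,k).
Product of 5 consecutive descending integers starting at 10: P(10,5) = 10!/5! = 30,240.

Answer: P(10,5) = 10!/(5)!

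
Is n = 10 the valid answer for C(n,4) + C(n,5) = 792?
No

Reasoning: C(10,4) + C(10,5) = 210 + 252 = 462, which does not equal 792.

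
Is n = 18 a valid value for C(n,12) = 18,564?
Yes

Reasoning: C(18,12) = 18·17·16·15·14·13·12·11·10·9·8·7/12! = 8,892,185,702,400/479,001,600 = 18,564, which equals 18,564.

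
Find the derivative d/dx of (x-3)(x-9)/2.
(2x - 12)/2
d/dx[(x-3)(x-9)] = (x-9) + (x-3) = 2x - 12. Dividing by 2 gives (2x - 12)/2.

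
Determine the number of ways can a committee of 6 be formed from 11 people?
462

C(11,6) = 11! / (6! × (11-6)!)
         = 11! / (6! × 5!)
         = 462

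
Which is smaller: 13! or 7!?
7!
13!=6,227,020,800, 7!=5,040. 13! > 7!.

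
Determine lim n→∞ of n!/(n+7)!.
0

Explanation: n!/(n+7)! = 1/[(n+1)(n+2)···(n+7)] → 0 as n → ∞.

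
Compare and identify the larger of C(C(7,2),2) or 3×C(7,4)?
C(C(7,2),2)

C(C(7,2),2)=210, 3×C(7,4)=105.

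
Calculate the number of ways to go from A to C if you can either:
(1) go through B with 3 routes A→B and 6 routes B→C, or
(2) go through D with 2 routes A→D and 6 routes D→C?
30

Reasoning: Route via B: 3×6=18. Route via D: 2×6=12. Total: 30.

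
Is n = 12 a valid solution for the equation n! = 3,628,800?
No

Explanation: 12! = 12·11! = 12·39,916,800 = 479,001,600, which does not equal 3,628,800.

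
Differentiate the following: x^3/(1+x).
(3x^2(1+x) - x^3)/(1+x)²

Working:
Quotient rule: [3x^{2}(1+x) - x^3]/(1+x)².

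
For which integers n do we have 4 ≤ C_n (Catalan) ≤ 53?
3, 4, 5

Solution: C_2=2; C_3=5; C_4=14; C_5=42; C_6=132. So valid n = 3, 4, 5.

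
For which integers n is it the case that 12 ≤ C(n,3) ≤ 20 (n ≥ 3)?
6

Solution: C(5,3)=10; C(6,3)=20; C(7,3)=35. So valid n = 6.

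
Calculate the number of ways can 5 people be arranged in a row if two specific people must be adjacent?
48
Treat pair as unit: (5-1)! arrangements × 2 internal orders = 48.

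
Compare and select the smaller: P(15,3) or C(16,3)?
P(15,3)=2,730, C(16,3)=560.
Final answer: C(16,3)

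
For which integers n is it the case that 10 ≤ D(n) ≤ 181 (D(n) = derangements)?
Using D(n) = (n−1)[D(n−1) + D(n−2)] with D(1)=0, D(2)=1: D(4)=9; D(5)=44; D(6)=265. So valid n = 5.

Answer: 5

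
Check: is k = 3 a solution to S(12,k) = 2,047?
No
S(12,3) = 3·S(11,3) + S(11,2) = 3·28,501 + 1,023 = 86,526, which does not equal 2,047.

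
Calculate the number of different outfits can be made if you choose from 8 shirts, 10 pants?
By the multiplication principle: 8 × 10 = 80.
Final answer: 80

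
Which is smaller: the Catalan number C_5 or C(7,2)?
C(7,2)
C_5 = C(10,5)/(5+1) = 252/6 = 42; C(7,2) = 21.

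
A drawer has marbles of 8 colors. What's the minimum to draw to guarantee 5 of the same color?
33

Worst case: 4 of each = 32. One more: 33.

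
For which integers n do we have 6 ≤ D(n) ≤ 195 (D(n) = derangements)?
4, 5

Explanation: Using D(n) = (n−1)[D(n−1) + D(n−2)] with D(1)=0, D(2)=1: D(3)=2; D(4)=9; D(5)=44; D(6)=265. So valid n = 4, 5.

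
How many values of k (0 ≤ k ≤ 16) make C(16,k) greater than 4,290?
7

Row 16 is unimodal and symmetric about k=16/2. C(16,4)=1,820 ≤ 4,290; C(16,5)=4,368 > 4,290; by symmetry C(16,k) > 4,290 for k = 5..11. That's 11 - 5 + 1 = 7 values.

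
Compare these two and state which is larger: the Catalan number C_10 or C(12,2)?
C_10 = C(20,10)/(10+1) = 184,756/11 = 16,796; C(12,2) = 66.
Final answer: C_10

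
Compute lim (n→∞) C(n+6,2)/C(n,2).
1

Explanation: Both numerator and denominator grow as n^2/2! for large n, so the ratio → 1.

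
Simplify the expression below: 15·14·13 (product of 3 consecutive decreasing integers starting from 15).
2,730

Explanation: This is P(15,3) = 15!/(12)! = 2,730.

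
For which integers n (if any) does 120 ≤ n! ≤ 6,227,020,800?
5, 6, 7, 8, 9, 10, 11, 12, 13

Reasoning: n! is strictly increasing; 5! = 120 and 13! = 6,227,020,800, so valid n = 5, 6, 7, 8, 9, 10, 11, 12, 13.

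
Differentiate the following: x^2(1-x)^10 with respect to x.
2x^1(1-x)^10 - 10x^2(1-x)^9

Reasoning: Product rule: 2x^{1}(1-x)^{10} + x^2·(-10)(1-x)^{9}.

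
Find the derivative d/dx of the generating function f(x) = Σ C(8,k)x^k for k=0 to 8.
Term-by-term differentiation gives Σ k·C(8,k)x^{k-1} for k=1 to 8.
Final answer: Σ k·C(8,k)x^(k-1) for k=1 to 8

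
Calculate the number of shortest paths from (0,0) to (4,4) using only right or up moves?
Choose 4 rights from 8 moves: C(8,4) = 70.

Answer: 70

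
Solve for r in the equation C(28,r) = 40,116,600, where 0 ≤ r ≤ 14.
14

Reasoning: C(28,r) is increasing for 0 ≤ r ≤ 14. Stepping up (C(28,r+1) = C(28,r)·(28−r)/(r+1)): C(28,1) = 28, C(28,2) = 378, C(28,3) = 3,276, C(28,4) = 20,475, C(28,5) = 98,280, C(28,6) = 376,740, C(28,7) = 1,184,040, C(28,8) = 3,108,105, C(28,9) = 6,906,900, C(28,10) = 13,123,110, C(28,11) = 21,474,180, C(28,12) = 30,421,755, C(28,13) = 37,442,160, C(28,14) = 40,116,600 ✓. So r = 14.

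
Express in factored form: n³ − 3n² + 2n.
n³ − 3n² + 2n = n(n² − 3n + 2) = n(n − 1)(n − 2).
Final answer: n(n − 1)(n − 2)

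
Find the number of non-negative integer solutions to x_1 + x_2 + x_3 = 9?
C(9+3-1, 3-1) = 55.
Final answer: 55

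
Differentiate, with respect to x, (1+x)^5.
5(1+x)^4

Using the power rule: d/dx (1+x)^5 = 5(1+x)^{4}.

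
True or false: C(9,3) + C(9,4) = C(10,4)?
True

Explanation: Pascal's identity C(n,k) + C(n,k+1) = C(n+1,k+1): 84 + 126 = 210 = C(10,4).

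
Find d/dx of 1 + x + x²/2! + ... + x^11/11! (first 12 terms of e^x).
1 + x + x²/2! + ... + x^10/10!

Reasoning: Differentiating term by term gives the first 11 terms of e^x.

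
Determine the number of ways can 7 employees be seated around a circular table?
720

Solution: Circular arrangements: (7-1)! = 720.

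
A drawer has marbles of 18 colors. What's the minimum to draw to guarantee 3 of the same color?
Worst case: 2 of each = 36. One more: 37.

Answer: 37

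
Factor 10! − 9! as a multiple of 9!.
10! − 9! = 10·9! − 9! = (10 − 1)·9! = 9 × 9! = 3,265,920.
Final answer: 9 × 9! = 3,265,920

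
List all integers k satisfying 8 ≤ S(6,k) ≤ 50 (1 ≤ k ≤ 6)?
2, 5

S(6,1)=1; S(6,2)=31; S(6,3)=90; S(6,4)=65; S(6,5)=15; S(6,6)=1. So valid k = 2, 5.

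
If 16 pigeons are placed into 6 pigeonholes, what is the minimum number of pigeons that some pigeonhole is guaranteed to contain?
3

Solution: Pigeonhole: ⌈16/6⌉ = 3.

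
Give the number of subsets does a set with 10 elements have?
1,024

Explanation: Each element can be included or excluded: 2^10 = 1,024.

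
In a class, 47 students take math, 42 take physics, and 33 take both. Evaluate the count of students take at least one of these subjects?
56

Working:
|A∪B| = |A|+|B|-|A∩B| = 47+42-33 = 56.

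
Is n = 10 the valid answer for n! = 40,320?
No

Explanation: 10! = 10·9! = 10·362,880 = 3,628,800, which does not equal 40,320.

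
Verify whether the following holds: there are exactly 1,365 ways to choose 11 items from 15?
True

Explanation: C(15,11) = 1,365.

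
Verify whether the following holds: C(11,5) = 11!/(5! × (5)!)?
False
The correct denominator is 5!×6!, giving C(11,5) = 462; the stated RHS is 11!/(5!×5!) = 2,772 ≠ 462, so the statement does not hold.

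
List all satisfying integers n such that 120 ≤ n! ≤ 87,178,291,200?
5, 6, 7, 8, 9, 10, 11, 12, 13, 14

Solution: n! is strictly increasing; 5! = 120 and 14! = 87,178,291,200, so valid n = 5, 6, 7, 8, 9, 10, 11, 12, 13, 14.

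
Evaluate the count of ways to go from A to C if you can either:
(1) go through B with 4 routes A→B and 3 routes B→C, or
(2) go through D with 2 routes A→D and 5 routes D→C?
Route via B: 4×3=12. Route via D: 2×5=10. Total: 22.

Answer: 22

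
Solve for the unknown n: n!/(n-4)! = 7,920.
11

Working:
n!/(n-4)! = n×(n-1)×(n-2)×(n-3), a product of 4 consecutive integers ≈ (n−1.5)^4. 7,920^(1/4) + 1.5 ≈ 10.9; check n = 11: 11×10×9×8 = 7,920 ✓. So n = 11.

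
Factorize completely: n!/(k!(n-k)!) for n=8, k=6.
C(8,6) = 28

Reasoning: This is the binomial coefficient C(8,6) = 28.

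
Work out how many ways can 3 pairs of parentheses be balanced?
5

Reasoning: Using the Catalan number formula: C_n = C(2n, n) / (n+1)
C_3 = C(6, 3) / (3+1)
     = 20 / 4
     = 5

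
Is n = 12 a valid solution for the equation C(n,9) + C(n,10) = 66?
No

Reasoning: C(12,9) + C(12,10) = 220 + 66 = 286, which does not equal 66.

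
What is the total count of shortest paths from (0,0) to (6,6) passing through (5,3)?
To (5,3): C(8,5)=56. From there: C(4,1)=4. Total: 224.

Answer: 224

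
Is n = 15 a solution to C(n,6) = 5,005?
Yes

Explanation: C(15,6) = 15·14·13·12·11·10/6! = 3,603,600/720 = 5,005, which equals 5,005.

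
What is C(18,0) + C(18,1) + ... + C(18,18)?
262,144

Sum of binomial coefficients = 2^18 = 262,144.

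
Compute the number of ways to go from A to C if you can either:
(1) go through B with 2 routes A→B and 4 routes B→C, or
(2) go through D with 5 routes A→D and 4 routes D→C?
Route via B: 2×4=8. Route via D: 5×4=20. Total: 28.
Final answer: 28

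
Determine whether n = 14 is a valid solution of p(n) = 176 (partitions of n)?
No

Pentagonal recurrence p(n) = p(n−1) + p(n−2) − p(n−5) − p(n−7) + …: p(14) = p(13) + p(12) − p(9) − p(7) + p(2) = 101 + 77 − 30 − 15 + 2 = 135, which does not equal 176.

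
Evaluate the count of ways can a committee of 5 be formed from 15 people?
C(15,5) = 15! / (5! × (15-5)!)
         = 15! / (5! × 10!)
         = 3,003
Final answer: 3,003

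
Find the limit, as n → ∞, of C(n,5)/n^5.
1/120

Reasoning: C(n,5) ≈ n^5/5! for large n. Limit = 1/5! = 1/120.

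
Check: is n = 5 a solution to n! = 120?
Yes

Reasoning: 5! = 5·4! = 5·24 = 120, which equals 120.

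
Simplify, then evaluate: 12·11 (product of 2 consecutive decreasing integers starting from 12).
132

Solution: This is P(12,2) = 12!/(10)! = 132.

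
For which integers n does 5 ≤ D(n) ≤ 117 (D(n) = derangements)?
4, 5

Using D(n) = (n−1)[D(n−1) + D(n−2)] with D(1)=0, D(2)=1: D(3)=2; D(4)=9; D(5)=44; D(6)=265. So valid n = 4, 5.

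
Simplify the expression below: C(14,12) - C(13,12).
78
C(14,12) - C(13,12) = C(13,11) = 78.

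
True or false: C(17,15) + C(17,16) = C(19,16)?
False

Pascal's identity gives C(18,16) = 153, whereas C(19,16) = 969.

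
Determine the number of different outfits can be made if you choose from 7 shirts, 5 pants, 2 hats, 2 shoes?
By the multiplication principle: 7 × 5 × 2 × 2 = 140.
Final answer: 140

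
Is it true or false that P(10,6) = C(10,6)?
P(10,6) = 151,200 but C(10,6) = 210; they differ by a factor of 6! = 720, so the statement does not hold.

Answer: False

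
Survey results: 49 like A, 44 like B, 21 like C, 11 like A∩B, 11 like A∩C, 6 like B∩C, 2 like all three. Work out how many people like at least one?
88

Reasoning: |A∪B∪C| = 49+44+21-11-11-6+2 = 88.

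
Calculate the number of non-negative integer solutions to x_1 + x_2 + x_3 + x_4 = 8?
165

Working:
C(8+4-1, 4-1) = 165.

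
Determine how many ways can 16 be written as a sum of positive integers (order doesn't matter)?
231

Working:
Pentagonal recurrence p(n) = p(n−1) + p(n−2) − p(n−5) − p(n−7) + …: p(16) = p(15) + p(14) − p(11) − p(9) + p(4) + p(1) = 176 + 135 − 56 − 30 + 5 + 1 = 231.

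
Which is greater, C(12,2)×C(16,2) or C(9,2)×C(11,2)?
C(12,2)×C(16,2)

Reasoning: C(12,2)×C(16,2)=7,920, C(9,2)×C(11,2)=1,980.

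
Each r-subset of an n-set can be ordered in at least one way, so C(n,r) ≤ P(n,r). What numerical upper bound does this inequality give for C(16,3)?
3,360

Reasoning: P(16,3) = 16·15·14 = 3,360, so C(16,3) ≤ 3,360. (The bound is loose by a factor of 3! = 6: C(16,3) = 3,360/6 = 560.)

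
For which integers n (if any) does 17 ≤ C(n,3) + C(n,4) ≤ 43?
6

Explanation: C(5,3)+C(5,4)=15; C(6,3)+C(6,4)=35; C(7,3)+C(7,4)=70. So valid n = 6.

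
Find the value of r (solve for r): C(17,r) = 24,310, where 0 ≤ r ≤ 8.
8

C(17,r) is increasing for 0 ≤ r ≤ 8. Stepping up (C(17,r+1) = C(17,r)·(17−r)/(r+1)): C(17,1) = 17, C(17,2) = 136, C(17,3) = 680, C(17,4) = 2,380, C(17,5) = 6,188, C(17,6) = 12,376, C(17,7) = 19,448, C(17,8) = 24,310 ✓. So r = 8.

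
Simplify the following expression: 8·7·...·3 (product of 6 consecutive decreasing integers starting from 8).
20,160

Explanation: This is P(8,6) = 8!/(2)! = 20,160.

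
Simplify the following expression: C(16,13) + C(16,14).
680

Explanation: By Pascal's identity: C(17,14) = 680.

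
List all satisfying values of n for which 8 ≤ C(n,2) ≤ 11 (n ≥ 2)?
5

Working:
C(4,2)=6; C(5,2)=10; C(6,2)=15. So valid n = 5.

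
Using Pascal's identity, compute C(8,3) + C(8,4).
C(8,3) + C(8,4) = C(9,4) = 126.
Final answer: 126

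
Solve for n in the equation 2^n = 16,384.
16,384 = 1,024 × 16 = 2^10 × 2^4 = 2^14, so n = 14.

Answer: 14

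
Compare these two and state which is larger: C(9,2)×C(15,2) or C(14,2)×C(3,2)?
C(9,2)×C(15,2)=3,780, C(14,2)×C(3,2)=273.
Final answer: C(9,2)×C(15,2)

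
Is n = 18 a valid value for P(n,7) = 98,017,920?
No

Working:
P(18,7) = 18·17·16·15·14·13·12 = 160,392,960, which does not equal 98,017,920.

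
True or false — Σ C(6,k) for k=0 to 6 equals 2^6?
Binomial theorem: Σ C(6,k) = (1+1)^6 = 2^6 = 64; RHS 2^6 = 64.

Answer: True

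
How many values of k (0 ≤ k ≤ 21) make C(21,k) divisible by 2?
14
Checking C(21,k) mod 2 for k = 0..21: divisible at k = 2, 3, 6, 7, 8, 9, 10, 11, 12, 13, 14, 15, 18, 19. That's 14 values.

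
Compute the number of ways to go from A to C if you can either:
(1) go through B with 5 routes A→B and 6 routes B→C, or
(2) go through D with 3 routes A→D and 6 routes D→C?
Route via B: 5×6=30. Route via D: 3×6=18. Total: 48.
Final answer: 48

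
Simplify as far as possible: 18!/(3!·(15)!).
816

This is C(18,3) = 816.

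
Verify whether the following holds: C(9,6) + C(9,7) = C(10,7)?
Pascal's identity: LHS = 84 + 36 = 120; RHS = C(10,7) = 120. Both sides agree, so the statement holds.

Answer: True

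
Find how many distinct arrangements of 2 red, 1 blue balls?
3

Multinomial: 3!/(2! × 1!) = 3.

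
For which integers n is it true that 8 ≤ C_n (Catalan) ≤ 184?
4, 5, 6
C_3=5; C_4=14; C_5=42; C_6=132; C_7=429. So valid n = 4, 5, 6.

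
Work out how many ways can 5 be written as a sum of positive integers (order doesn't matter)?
Pentagonal recurrence p(n) = p(n−1) + p(n−2) − p(n−5) − p(n−7) + …: p(5) = p(4) + p(3) − p(0) = 5 + 3 − 1 = 7.
Final answer: 7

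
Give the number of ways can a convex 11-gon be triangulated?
4,862

Working:
Using the Catalan number formula: C_n = C(2n, n) / (n+1)
C_9 = C(18, 9) / (9+1)
     = 48620 / 10
     = 4,862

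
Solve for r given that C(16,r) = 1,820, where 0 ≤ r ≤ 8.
C(16,r) is increasing for 0 ≤ r ≤ 8. Stepping up (C(16,r+1) = C(16,r)·(16−r)/(r+1)): C(16,1) = 16, C(16,2) = 120, C(16,3) = 560, C(16,4) = 1,820 ✓. So r = 4.
Final answer: 4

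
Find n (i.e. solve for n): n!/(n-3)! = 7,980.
21

n!/(n-3)! = n×(n-1)×(n-2), a product of 3 consecutive integers ≈ (n−1)^3. 7,980^(1/3) + 1 ≈ 21.0; check n = 21: 21×20×19 = 7,980 ✓. So n = 21.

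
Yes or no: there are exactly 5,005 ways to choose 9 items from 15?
Yes

Explanation: C(15,9) = 5,005.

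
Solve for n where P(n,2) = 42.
7

P(n,2) = n(n−1) is increasing in n; n(n−1) ≈ (n−0.5)^2 = 42 gives n ≈ 7.0. Check: P(5,2) = 20, P(6,2) = 30, P(7,2) = 42 ✓. So n = 7.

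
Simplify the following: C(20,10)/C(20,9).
11/10

C(n,k+1)/C(n,k) = (n−k)/(k+1). Here (20−9)/(9+1) = 11/10 = 11/10.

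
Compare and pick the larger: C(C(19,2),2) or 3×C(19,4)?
C(C(19,2),2)

C(C(19,2),2)=14,535, 3×C(19,4)=11,628.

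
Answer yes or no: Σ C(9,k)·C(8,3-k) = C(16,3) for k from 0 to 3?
Vandermonde's identity gives C(17,3) = 680; RHS C(16,3) = 560.
Final answer: No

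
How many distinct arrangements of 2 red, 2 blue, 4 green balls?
420

Multinomial: 8!/(2! × 2! × 4!) = 420.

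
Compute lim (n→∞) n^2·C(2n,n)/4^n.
∞

Reasoning: C(2n,n) ~ 4^n/√(πn), so n^2·C(2n,n)/4^n ~ n^(2 − 1/2)/√π → ∞.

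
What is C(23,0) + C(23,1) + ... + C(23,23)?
8,388,608

Reasoning: Sum of binomial coefficients = 2^23 = 8,388,608.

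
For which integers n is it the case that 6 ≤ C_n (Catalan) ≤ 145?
C_3=5; C_4=14; C_5=42; C_6=132; C_7=429. So valid n = 4, 5, 6.

Answer: 4, 5, 6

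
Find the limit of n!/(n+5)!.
n!/(n+5)! = 1/[(n+1)(n+2)···(n+5)] → 0 as n → ∞.
Final answer: 0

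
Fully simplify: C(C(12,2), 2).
C(12,2) = 66, then C(66, 2) = 2,145.
Final answer: 2,145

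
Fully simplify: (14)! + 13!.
93,405,312,000
(14)! + 13! = (14)·13! + 13! = (14+1)·13! = 15·13! = 93,405,312,000.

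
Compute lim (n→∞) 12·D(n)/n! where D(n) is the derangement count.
D(n)/n! → 1/e, so 12·D(n)/n! → 12/e.

Answer: 12/e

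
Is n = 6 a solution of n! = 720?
Yes
6! = 6·5! = 6·120 = 720, which equals 720.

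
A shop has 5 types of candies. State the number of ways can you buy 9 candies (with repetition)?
715

Working:
Stars and bars: C(9+5-1, 9) = C(13, 9) = 715.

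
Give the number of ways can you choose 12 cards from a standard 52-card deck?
206,379,406,870

Solution: C(52,12) = 206,379,406,870.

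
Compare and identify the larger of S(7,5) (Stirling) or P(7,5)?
S(7,5) = 5·S(6,5) + S(6,4) = 5·15 + 65 = 140; P(7,5) = 2,520.

Answer: P(7,5)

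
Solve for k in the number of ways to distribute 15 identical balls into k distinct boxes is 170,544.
8

Reasoning: Stars and bars: the count is C(15+k−1, k−1), increasing in k. k=6: C(20,5) = 15,504, k=7: C(21,6) = 54,264, k=8: C(22,7) = 170,544 ✓. So k = 8.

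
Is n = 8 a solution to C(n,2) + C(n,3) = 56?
No

Explanation: C(8,2) + C(8,3) = 28 + 56 = 84, which does not equal 56.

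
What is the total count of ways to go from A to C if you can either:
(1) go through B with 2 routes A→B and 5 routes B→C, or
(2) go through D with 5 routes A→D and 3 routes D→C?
Route via B: 2×5=10. Route via D: 5×3=15. Total: 25.

Answer: 25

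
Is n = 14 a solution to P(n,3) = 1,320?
No

Explanation: P(14,3) = 14·13·12 = 2,184, which does not equal 1,320.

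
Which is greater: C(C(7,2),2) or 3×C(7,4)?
C(C(7,2),2)
C(C(7,2),2)=210, 3×C(7,4)=105.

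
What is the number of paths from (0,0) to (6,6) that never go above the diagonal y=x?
Counted by the Catalan number C_6: C_6 = C(12,6)/(6+1) = 924/7 = 132.
Final answer: 132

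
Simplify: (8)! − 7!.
35,280

Solution: (8)! − 7! = (8)·7! − 7! = (8−1)·7! = 7·7! = 35,280.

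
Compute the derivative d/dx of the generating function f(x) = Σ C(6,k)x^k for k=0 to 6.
Σ k·C(6,k)x^(k-1) for k=1 to 6

Term-by-term differentiation gives Σ k·C(6,k)x^{k-1} for k=1 to 6.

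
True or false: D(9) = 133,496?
True

Derangements of 9 elements: D(9) = (9-1)·[D(8) + D(7)] = 8·[14,833 + 1,854] = 133,496.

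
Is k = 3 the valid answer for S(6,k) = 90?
Yes
S(6,3) = 3·S(5,3) + S(5,2) = 3·25 + 15 = 90, which equals 90.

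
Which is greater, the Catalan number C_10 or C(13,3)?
C_10

C_10 = C(20,10)/(10+1) = 184,756/11 = 16,796; C(13,3) = 286.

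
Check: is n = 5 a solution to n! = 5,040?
No
5! = 5·4! = 5·24 = 120, which does not equal 5,040.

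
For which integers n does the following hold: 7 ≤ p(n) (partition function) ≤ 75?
5, 6, 7, 8, 9, 10, 11

Tabulating p(n) via p(n) = p(n−1) + p(n−2) − p(n−5) − p(n−7) + …: p(4)=5; p(5)=7; p(6)=11; p(7)=15; p(8)=22; p(9)=30; p(10)=42; p(11)=56; p(12)=77. So valid n = 5, 6, 7, 8, 9, 10, 11.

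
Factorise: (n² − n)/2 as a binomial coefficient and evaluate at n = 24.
C(n,2); C(24,2) = 276
(n² − n)/2 = n(n−1)/2 = C(n,2). At n = 24: C(24,2) = 276.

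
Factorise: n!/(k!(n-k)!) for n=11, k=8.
C(11,8) = 165

Reasoning: This is the binomial coefficient C(11,8) = 165.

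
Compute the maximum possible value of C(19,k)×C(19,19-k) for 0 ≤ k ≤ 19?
8,533,694,884

Working:
C(19,k)·C(19,19-k) = C(19,k)², maximised at the centre k = 9: C(19,9)² = 8,533,694,884.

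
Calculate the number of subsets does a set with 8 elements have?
256

Each element can be included or excluded: 2^8 = 256.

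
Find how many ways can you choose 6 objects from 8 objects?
28

C(8,6) = 8! / (6! × (8-6)!)
         = 8! / (6! × 2!)
         = 28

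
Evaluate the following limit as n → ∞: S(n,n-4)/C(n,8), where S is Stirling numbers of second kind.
The leading term of S(n,n-4) as a polynomial in n is (7)!!·C(n,8), so the ratio → (7)!! = 105.
Final answer: 105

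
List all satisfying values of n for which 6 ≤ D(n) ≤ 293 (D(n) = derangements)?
4, 5, 6

Explanation: Using D(n) = (n−1)[D(n−1) + D(n−2)] with D(1)=0, D(2)=1: D(3)=2; D(4)=9; D(5)=44; D(6)=265; D(7)=1,854. So valid n = 4, 5, 6.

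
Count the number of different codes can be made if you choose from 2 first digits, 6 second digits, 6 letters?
72

Working:
By the multiplication principle: 2 × 6 × 6 = 72.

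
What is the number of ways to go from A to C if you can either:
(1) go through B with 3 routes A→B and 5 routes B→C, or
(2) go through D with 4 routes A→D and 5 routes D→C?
35

Explanation: Route via B: 3×5=15. Route via D: 4×5=20. Total: 35.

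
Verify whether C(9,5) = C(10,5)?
False

Solution: LHS = C(9,5) = 126; RHS = C(10,5) = 252. 126 ≠ 252, so the statement does not hold.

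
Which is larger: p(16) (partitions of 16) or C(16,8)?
C(16,8)
Pentagonal recurrence p(n) = p(n−1) + p(n−2) − p(n−5) − p(n−7) + …: p(16) = p(15) + p(14) − p(11) − p(9) + p(4) + p(1) = 176 + 135 − 56 − 30 + 5 + 1 = 231; C(16,8) = 12,870.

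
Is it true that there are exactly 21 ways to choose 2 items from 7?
True

Reasoning: C(7,2) = 21.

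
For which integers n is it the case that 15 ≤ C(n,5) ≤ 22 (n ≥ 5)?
C(6,5)=6; C(7,5)=21; C(8,5)=56. So valid n = 7.

Answer: 7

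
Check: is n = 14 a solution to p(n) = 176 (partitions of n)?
No
Pentagonal recurrence p(n) = p(n−1) + p(n−2) − p(n−5) − p(n−7) + …: p(14) = p(13) + p(12) − p(9) − p(7) + p(2) = 101 + 77 − 30 − 15 + 2 = 135, which does not equal 176.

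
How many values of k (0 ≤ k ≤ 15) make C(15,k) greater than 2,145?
6

Working:
Row 15 is unimodal and symmetric about k=15/2. C(15,4)=1,365 ≤ 2,145; C(15,5)=3,003 > 2,145; by symmetry C(15,k) > 2,145 for k = 5..10. That's 10 - 5 + 1 = 6 values.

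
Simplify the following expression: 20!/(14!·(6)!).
This is C(20,14) = 38,760.

Answer: 38,760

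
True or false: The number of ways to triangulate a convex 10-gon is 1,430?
True

Explanation: Triangulations of a convex 10-gon are counted by the Catalan number C_8: C_8 = C(16,8)/(8+1) = 12,870/9 = 1,430.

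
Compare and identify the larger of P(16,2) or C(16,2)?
P(16,2)

P(16,2)=240, C(16,2)=120.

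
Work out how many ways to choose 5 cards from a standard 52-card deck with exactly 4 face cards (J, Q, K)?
19,800

Solution: 12 face cards and 40 non-face cards: C(12,4) × C(40,1) = 495 × 40 = 19,800.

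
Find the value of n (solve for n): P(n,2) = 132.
12

Solution: P(n,2) = n(n−1) is increasing in n; n(n−1) ≈ (n−0.5)^2 = 132 gives n ≈ 12.0. Check: P(10,2) = 90, P(11,2) = 110, P(12,2) = 132 ✓. So n = 12.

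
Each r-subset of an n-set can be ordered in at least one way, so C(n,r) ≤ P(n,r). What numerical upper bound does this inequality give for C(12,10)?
239,500,800

Solution: P(12,10) = 12·11·10·9·8·7·6·5·4·3 = 239,500,800, so C(12,10) ≤ 239,500,800. (The bound is loose by a factor of 10! = 3,628,800: C(12,10) = 239,500,800/3,628,800 = 66.)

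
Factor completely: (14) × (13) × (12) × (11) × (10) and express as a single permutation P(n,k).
P(14,5) = 14!/(9)!

Working:
Product of 5 consecutive descending integers starting at 14: P(14,5) = 14!/9! = 240,240.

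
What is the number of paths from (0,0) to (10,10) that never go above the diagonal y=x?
16,796

Reasoning: Counted by the Catalan number C_10: C_10 = C(20,10)/(10+1) = 184,756/11 = 16,796.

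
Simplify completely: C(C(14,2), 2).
4,095

C(14,2) = 91, then C(91, 2) = 4,095.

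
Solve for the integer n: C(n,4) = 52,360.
35

Working:
C(n,4) = n(n−1)(n−2)(n−3)/4! is increasing in n, and n(n−1)(n−2)(n−3) = 4!·52,360 = 1,256,640 ≈ (n−1.5)^4 gives n ≈ 35.0. Check: C(33,4) = 40,920, C(34,4) = 46,376, C(35,4) = 52,360 ✓. So n = 35.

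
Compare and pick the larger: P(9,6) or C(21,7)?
C(21,7)

Explanation: P(9,6)=60,480, C(21,7)=116,280.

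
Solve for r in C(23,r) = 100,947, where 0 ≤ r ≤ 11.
6

Explanation: C(23,r) is increasing for 0 ≤ r ≤ 11. Stepping up (C(23,r+1) = C(23,r)·(23−r)/(r+1)): C(23,1) = 23, C(23,2) = 253, C(23,3) = 1,771, C(23,4) = 8,855, C(23,5) = 33,649, C(23,6) = 100,947 ✓. So r = 6.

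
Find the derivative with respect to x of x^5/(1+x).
(5x^4(1+x) - x^5)/(1+x)²

Reasoning: Quotient rule: [5x^{4}(1+x) - x^5]/(1+x)².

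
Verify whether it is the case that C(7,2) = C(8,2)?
False

Working:
LHS = C(7,2) = 21; RHS = C(8,2) = 28. 21 ≠ 28, so the statement does not hold.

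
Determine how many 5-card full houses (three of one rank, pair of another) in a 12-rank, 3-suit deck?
396

Triple rank: 12. Triple suits: C(3,3)=1. Pair rank: 11. Pair suits: C(3,2)=3. Total: 396.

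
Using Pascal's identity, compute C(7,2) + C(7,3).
C(7,2) + C(7,3) = C(8,3) = 56.
Final answer: 56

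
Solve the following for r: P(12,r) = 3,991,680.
7

Reasoning: P(12,r) = 12·11·…·(12−r+1), a product of r factors. Multiplying down from 12: 12 = 12; 12·11 = 132; 12·11·10 = 1,320; 12·11·10·9 = 11,880; 12·11·10·9·8 = 95,040; 12·11·10·9·8·7 = 665,280; 12·11·10·9·8·7·6 = 3,991,680 ✓ (7 factors). So r = 7.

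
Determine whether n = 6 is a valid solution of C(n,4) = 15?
Yes

Explanation: C(6,4) = 6·5·4·3/4! = 360/24 = 15, which equals 15.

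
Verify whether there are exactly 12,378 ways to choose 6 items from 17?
False

Reasoning: C(17,6) = 12,376 ≠ 12378.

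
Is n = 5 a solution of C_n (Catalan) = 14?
No
C_5 = C(10,5)/(5+1) = 252/6 = 42, which does not equal 14.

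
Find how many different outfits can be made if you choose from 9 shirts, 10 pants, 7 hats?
630

Solution: By the multiplication principle: 9 × 10 × 7 = 630.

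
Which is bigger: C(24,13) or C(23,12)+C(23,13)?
By Pascal's identity: C(24,13) = C(23,12)+C(23,13) = 2,496,144. Equal.

Answer: Equal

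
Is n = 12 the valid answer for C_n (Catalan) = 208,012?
C_12 = C(24,12)/(12+1) = 2,704,156/13 = 208,012, which equals 208,012.
Final answer: Yes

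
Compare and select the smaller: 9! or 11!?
9!

Explanation: 9!=362,880, 11!=39,916,800. 11! > 9!.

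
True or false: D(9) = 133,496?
True

Derangements of 9 elements: D(9) = (9-1)·[D(8) + D(7)] = 8·[14,833 + 1,854] = 133,496.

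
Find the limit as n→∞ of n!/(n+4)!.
n!/(n+4)! = 1/[(n+1)(n+2)···(n+4)] → 0 as n → ∞.
Final answer: 0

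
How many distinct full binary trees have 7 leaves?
Using the Catalan number formula: C_n = C(2n, n) / (n+1)
C_6 = C(12, 6) / (6+1)
     = 924 / 7
     = 132

Answer: 132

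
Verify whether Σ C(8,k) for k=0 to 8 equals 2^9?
False

Solution: Binomial theorem: Σ C(8,k) = (1+1)^8 = 2^8 = 256; RHS 2^9 = 512.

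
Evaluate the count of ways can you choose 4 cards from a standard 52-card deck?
C(52,4) = 270,725.

Answer: 270,725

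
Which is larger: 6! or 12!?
12!

Explanation: 6!=720, 12!=479,001,600. 12! > 6!.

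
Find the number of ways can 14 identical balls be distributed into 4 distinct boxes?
C(14+4-1, 4-1) = C(17, 3) = 680.

Answer: 680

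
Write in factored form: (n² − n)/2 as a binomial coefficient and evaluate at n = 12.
C(n,2); C(12,2) = 66

(n² − n)/2 = n(n−1)/2 = C(n,2). At n = 12: C(12,2) = 66.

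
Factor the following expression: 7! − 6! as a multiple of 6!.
6 × 6! = 4,320

Explanation: 7! − 6! = 7·6! − 6! = (7 − 1)·6! = 6 × 6! = 4,320.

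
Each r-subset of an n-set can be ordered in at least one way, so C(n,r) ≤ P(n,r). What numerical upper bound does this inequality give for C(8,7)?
P(8,7) = 8·7·6·5·4·3·2 = 40,320, so C(8,7) ≤ 40,320. (The bound is loose by a factor of 7! = 5,040: C(8,7) = 40,320/5,040 = 8.)

Answer: 40,320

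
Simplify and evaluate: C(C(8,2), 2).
378

Explanation: C(8,2) = 28, then C(28, 2) = 378.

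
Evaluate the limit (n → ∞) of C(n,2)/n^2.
1/2

Working:
C(n,2) ≈ n^2/2! for large n. Limit = 1/2! = 1/2.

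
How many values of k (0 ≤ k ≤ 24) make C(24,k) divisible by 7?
9
Checking C(24,k) mod 7 for k = 0..24: divisible at k = 4, 5, 6, 11, 12, 13, 18, 19, 20. That's 9 values.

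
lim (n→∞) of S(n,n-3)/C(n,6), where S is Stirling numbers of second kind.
15

Reasoning: The leading term of S(n,n-3) as a polynomial in n is (5)!!·C(n,6), so the ratio → (5)!! = 15.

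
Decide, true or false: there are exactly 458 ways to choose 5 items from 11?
False

Solution: C(11,5) = 462 ≠ 458.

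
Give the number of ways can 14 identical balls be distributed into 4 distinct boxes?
C(14+4-1, 4-1) = C(17, 3) = 680.

Answer: 680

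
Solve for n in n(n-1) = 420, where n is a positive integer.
21

n² − n − 420 = 0, so n = (1 ± √(1 + 4·420))/2 = (1 ± √1,681)/2 = (1 ± 41)/2, i.e. n = 21 or n = -20. Taking the positive root, n = 21 (check: 21×20 = 420).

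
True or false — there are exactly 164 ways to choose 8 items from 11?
False

Explanation: C(11,8) = 165 ≠ 164.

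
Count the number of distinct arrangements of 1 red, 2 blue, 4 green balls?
105

Multinomial: 7!/(1! × 2! × 4!) = 105.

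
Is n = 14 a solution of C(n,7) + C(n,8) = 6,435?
Yes

Reasoning: C(14,7) + C(14,8) = 3,432 + 3,003 = 6,435, which equals 6,435.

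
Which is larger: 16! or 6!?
16!

16!=20,922,789,888,000, 6!=720. 16! > 6!.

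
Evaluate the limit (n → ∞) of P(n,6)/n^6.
1

Reasoning: P(n,6) = n(n-1)···(n-5) ≈ n^6 for large n. Limit = 1.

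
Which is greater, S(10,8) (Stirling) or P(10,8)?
P(10,8)
S(10,8) = 8·S(9,8) + S(9,7) = 8·36 + 462 = 750; P(10,8) = 1,814,400.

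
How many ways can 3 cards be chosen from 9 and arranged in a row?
504

P(9,3) = 9!/(9-3)! = 504.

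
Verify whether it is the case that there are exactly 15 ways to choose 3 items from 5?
False

Reasoning: C(5,3) = 10 ≠ 15.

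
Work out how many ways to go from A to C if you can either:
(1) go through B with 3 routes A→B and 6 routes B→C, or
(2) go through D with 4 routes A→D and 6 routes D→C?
42

Route via B: 3×6=18. Route via D: 4×6=24. Total: 42.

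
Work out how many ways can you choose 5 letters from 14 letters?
2,002

Reasoning: C(14,5) = 14! / (5! × (14-5)!)
         = 14! / (5! × 9!)
         = 2,002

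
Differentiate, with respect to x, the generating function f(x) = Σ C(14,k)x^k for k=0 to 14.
Σ k·C(14,k)x^(k-1) for k=1 to 14

Explanation: Term-by-term differentiation gives Σ k·C(14,k)x^{k-1} for k=1 to 14.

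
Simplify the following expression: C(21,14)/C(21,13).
C(n,k+1)/C(n,k) = (n−k)/(k+1). Here (21−13)/(13+1) = 8/14 = 4/7.

Answer: 4/7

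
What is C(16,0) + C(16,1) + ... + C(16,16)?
65,536

Explanation: Sum of binomial coefficients = 2^16 = 65,536.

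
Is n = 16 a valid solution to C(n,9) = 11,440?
C(16,9) = 16·15·14·13·12·11·10·9·8/9! = 4,151,347,200/362,880 = 11,440, which equals 11,440.

Answer: Yes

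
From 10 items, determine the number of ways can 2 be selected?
45

Explanation: C(10,2) = 10! / (2! × (10-2)!)
         = 10! / (2! × 8!)
         = 45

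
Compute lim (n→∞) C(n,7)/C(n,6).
∞

C(n,7)/C(n,6) = (n-6)/7 → ∞ as n → ∞.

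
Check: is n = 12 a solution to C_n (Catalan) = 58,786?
No

Reasoning: C_12 = C(24,12)/(12+1) = 2,704,156/13 = 208,012, which does not equal 58,786.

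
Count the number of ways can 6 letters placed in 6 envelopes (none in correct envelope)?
265

Solution: Using D(n) = (n-1)[D(n-1) + D(n-2)]:
D(6) = (6-1) × [D(5) + D(4)]
      = 5 × [44 + 9]
      = 5 × 53
      = 265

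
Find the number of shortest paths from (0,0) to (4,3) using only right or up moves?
35
Choose 4 rights from 7 moves: C(7,4) = 35.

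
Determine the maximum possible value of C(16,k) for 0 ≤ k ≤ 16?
12,870

Solution: Maximum at k = 8: C(16,8) = 12,870.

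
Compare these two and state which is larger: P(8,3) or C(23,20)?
P(8,3)=336, C(23,20)=1,771.
Final answer: C(23,20)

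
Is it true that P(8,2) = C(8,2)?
False

Working:
P(8,2) = 56 but C(8,2) = 28; they differ by a factor of 2! = 2, so the statement does not hold.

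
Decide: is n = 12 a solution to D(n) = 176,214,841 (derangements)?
D(12) = (12-1)·[D(11) + D(10)] = 11·[14,684,570 + 1,334,961] = 176,214,841, which equals 176,214,841.
Final answer: Yes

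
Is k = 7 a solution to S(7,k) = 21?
No

Working:
S(7,7) = 7·S(6,7) + S(6,6) = 7·0 + 1 = 1, which does not equal 21.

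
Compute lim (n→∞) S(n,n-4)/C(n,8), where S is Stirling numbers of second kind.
105

Explanation: The leading term of S(n,n-4) as a polynomial in n is (7)!!·C(n,8), so the ratio → (7)!! = 105.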